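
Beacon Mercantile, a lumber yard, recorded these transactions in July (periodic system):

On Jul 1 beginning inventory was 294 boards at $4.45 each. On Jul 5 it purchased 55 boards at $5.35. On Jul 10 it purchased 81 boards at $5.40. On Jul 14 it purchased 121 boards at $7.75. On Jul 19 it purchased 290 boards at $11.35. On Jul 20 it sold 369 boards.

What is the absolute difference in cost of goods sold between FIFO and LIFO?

FIFO COGS: 294 @ $4.45 + 55 @ $5.35 + 20 @ $5.40 = $1,710.55
LIFO COGS: 290 @ $11.35 + 79 @ $7.75 = $3,903.75
Difference = |$1,710.55 − $3,903.75| = $2,193.20

$2,193.20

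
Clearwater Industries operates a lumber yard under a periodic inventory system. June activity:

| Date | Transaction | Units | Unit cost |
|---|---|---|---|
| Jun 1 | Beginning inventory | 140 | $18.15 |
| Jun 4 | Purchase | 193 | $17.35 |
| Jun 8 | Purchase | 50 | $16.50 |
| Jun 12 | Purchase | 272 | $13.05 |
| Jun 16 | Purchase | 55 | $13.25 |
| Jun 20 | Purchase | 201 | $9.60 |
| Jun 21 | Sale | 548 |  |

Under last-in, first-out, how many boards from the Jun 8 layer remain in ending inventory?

30

Jun 21, 548 sold [LIFO — newest first]: 201 @ $9.60 + 55 @ $13.25 + 272 @ $13.05 + 20 @ $16.50 = $6,537.95
Ending inventory: 140 @ $18.15 + 193 @ $17.35 + 30 @ $16.50 = $6,384.55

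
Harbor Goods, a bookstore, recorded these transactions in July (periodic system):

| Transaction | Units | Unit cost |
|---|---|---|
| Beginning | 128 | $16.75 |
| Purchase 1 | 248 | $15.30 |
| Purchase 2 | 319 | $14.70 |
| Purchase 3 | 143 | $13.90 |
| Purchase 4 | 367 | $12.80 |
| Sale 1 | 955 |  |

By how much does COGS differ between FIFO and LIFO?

FIFO COGS: 128 @ $16.75 + 248 @ $15.30 + 319 @ $14.70 + 143 @ $13.90 + 117 @ $12.80 = $14,113.00
LIFO COGS: 367 @ $12.80 + 143 @ $13.90 + 319 @ $14.70 + 126 @ $15.30 = $13,302.40
Difference = |$14,113.00 − $13,302.40| = $810.60

$810.60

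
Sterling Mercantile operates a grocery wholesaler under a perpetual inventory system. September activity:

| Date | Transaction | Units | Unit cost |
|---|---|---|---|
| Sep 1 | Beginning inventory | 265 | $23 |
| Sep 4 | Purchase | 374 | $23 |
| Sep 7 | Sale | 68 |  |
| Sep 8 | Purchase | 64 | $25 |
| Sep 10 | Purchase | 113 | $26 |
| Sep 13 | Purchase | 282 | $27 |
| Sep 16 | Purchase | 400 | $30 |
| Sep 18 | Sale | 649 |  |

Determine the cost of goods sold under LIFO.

Sep 7, 68 sold [LIFO — newest first]: 68 @ $23 = $1,564
Sep 18, 649 sold [LIFO — newest first]: 400 @ $30 + 249 @ $27 = $18,723
Total COGS = $1,564 + $18,723 = $20,287
Ending inventory: 265 @ $23 + 306 @ $23 + 64 @ $25 + 113 @ $26 + 33 @ $27 = $18,562
Check: goods available $38,849 = COGS $20,287 + ending $18,562

COGS = $20,287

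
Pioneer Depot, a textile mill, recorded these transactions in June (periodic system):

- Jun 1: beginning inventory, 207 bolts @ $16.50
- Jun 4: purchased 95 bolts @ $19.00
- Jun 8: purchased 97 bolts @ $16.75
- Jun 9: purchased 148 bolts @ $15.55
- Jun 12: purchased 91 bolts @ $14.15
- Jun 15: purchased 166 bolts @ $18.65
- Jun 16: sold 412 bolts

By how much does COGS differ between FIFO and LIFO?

$245.20

FIFO COGS: 207 @ $16.50 + 95 @ $19.00 + 97 @ $16.75 + 13 @ $15.55 = $7,047.40
LIFO COGS: 166 @ $18.65 + 91 @ $14.15 + 148 @ $15.55 + 7 @ $16.75 = $6,802.20
Difference = |$7,047.40 − $6,802.20| = $245.20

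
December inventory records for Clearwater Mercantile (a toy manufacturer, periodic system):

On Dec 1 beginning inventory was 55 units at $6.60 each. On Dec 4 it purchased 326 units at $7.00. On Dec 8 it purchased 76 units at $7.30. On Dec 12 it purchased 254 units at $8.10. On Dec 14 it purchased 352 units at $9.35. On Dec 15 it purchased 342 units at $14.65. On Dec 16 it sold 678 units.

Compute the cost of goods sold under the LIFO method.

Dec 16, 678 sold [LIFO — newest first]: 342 @ $14.65 + 336 @ $9.35 = $8,151.90
Ending inventory: 55 @ $6.60 + 326 @ $7.00 + 76 @ $7.30 + 254 @ $8.10 + 16 @ $9.35 = $5,406.80

COGS = $8,151.90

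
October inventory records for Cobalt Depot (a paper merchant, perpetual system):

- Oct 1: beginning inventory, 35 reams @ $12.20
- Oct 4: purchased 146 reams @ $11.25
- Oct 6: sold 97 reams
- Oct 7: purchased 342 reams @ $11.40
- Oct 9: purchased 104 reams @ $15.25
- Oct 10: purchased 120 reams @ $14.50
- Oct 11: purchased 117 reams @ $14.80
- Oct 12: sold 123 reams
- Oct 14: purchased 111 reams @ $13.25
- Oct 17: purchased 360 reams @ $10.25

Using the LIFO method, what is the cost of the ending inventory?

Ending inventory = $13,276.80

Oct 6, 97 sold [LIFO — newest first]: 97 @ $11.25 = $1,091.25
Oct 12, 123 sold [LIFO — newest first]: 117 @ $14.80 + 6 @ $14.50 = $1,818.60
Total COGS = $1,091.25 + $1,818.60 = $2,909.85
Ending inventory: 35 @ $12.20 + 49 @ $11.25 + 342 @ $11.40 + 104 @ $15.25 + 114 @ $14.50 + 111 @ $13.25 + 360 @ $10.25 = $13,276.80
Check: goods available $16,186.65 = COGS $2,909.85 + ending $13,276.80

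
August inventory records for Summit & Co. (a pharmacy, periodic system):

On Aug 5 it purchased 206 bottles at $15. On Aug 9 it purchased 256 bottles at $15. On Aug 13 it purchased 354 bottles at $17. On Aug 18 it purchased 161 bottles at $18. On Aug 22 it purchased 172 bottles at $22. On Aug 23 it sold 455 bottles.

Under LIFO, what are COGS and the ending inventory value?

COGS = $8,756; ending inventory = $10,874

Aug 23, 455 sold [LIFO — newest first]: 172 @ $22 + 161 @ $18 + 122 @ $17 = $8,756
Ending inventory: 206 @ $15 + 256 @ $15 + 232 @ $17 = $10,874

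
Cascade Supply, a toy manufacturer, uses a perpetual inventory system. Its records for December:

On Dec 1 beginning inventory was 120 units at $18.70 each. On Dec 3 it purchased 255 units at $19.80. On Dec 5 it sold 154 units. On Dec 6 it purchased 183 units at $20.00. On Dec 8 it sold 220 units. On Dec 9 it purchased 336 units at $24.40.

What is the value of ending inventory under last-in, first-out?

Dec 5, 154 sold [LIFO — newest first]: 154 @ $19.80 = $3,049.20
Dec 8, 220 sold [LIFO — newest first]: 183 @ $20.00 + 37 @ $19.80 = $4,392.60
Total COGS = $3,049.20 + $4,392.60 = $7,441.80
Ending inventory: 120 @ $18.70 + 64 @ $19.80 + 336 @ $24.40 = $11,709.60
Check: goods available $19,151.40 = COGS $7,441.80 + ending $11,709.60

Ending inventory = $11,709.60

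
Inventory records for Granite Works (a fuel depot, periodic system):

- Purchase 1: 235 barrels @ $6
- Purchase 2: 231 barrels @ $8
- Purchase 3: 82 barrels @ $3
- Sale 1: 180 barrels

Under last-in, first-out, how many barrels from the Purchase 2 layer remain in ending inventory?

133

Sale 1 (180) [LIFO — newest first]: 82 @ $3 + 98 @ $8 = $1,030
Ending inventory: 235 @ $6 + 133 @ $8 = $2,474
Check: goods available $3,504 = COGS $1,030 + ending $2,474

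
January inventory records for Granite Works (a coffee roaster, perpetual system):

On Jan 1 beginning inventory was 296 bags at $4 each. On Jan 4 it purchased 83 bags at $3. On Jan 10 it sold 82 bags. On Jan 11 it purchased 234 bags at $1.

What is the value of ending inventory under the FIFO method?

Jan 10, 82 sold [FIFO — oldest first]: 82 @ $4 = $328
Ending inventory: 214 @ $4 + 83 @ $3 + 234 @ $1 = $1,339
Check: goods available $1,667 = COGS $328 + ending $1,339

Ending inventory = $1,339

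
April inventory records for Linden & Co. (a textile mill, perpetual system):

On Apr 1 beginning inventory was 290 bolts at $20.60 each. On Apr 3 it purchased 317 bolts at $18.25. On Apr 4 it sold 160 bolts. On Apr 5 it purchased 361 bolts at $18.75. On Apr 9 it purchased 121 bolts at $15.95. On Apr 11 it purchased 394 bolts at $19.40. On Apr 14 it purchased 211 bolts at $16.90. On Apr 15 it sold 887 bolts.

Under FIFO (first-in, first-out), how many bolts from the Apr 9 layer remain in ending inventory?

42

Apr 4, 160 sold [FIFO — oldest first]: 160 @ $20.60 = $3,296.00
Apr 15, 887 sold [FIFO — oldest first]: 130 @ $20.60 + 317 @ $18.25 + 361 @ $18.75 + 79 @ $15.95 = $16,492.05
Total COGS = $3,296.00 + $16,492.05 = $19,788.05
Ending inventory: 42 @ $15.95 + 394 @ $19.40 + 211 @ $16.90 = $11,879.40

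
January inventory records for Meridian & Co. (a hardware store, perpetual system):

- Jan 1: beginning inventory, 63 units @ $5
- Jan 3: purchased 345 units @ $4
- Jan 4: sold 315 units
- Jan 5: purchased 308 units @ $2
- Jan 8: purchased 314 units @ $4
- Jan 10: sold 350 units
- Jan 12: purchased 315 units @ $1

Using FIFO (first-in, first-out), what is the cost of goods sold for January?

COGS = $2,209

Jan 4, 315 sold [FIFO — oldest first]: 63 @ $5 + 252 @ $4 = $1,323
Jan 10, 350 sold [FIFO — oldest first]: 93 @ $4 + 257 @ $2 = $886
Total COGS = $1,323 + $886 = $2,209
Ending inventory: 51 @ $2 + 314 @ $4 + 315 @ $1 = $1,673
Check: goods available $3,882 = COGS $2,209 + ending $1,673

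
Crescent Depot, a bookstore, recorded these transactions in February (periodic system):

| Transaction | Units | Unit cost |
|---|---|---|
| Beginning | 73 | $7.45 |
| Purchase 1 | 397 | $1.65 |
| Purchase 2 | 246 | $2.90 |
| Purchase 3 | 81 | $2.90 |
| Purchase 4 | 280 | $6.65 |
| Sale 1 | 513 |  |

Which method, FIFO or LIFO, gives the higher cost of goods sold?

LIFO

FIFO COGS: 73 @ $7.45 + 397 @ $1.65 + 43 @ $2.90 = $1,323.60
LIFO COGS: 280 @ $6.65 + 81 @ $2.90 + 152 @ $2.90 = $2,537.70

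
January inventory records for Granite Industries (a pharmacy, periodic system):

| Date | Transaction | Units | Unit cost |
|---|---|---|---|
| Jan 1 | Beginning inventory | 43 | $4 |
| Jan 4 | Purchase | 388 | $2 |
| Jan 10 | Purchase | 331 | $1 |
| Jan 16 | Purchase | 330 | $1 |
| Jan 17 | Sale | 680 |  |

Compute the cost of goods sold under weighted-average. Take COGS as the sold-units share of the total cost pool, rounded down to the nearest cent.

Jan 17, sell 680: 680/1092 × $1,609.00 → $1,001.94
Ending inventory (cost pool remaining) = $607.06

COGS = $1,001.94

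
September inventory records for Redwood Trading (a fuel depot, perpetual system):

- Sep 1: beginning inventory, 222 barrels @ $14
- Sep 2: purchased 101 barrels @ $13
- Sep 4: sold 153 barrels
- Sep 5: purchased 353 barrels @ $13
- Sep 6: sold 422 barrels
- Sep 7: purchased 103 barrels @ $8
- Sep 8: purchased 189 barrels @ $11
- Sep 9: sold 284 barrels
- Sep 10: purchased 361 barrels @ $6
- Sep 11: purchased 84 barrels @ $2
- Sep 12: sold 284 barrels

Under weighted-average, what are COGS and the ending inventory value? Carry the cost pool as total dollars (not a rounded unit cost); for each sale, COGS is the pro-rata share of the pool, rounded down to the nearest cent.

COGS = $12,536.55; ending inventory = $1,710.45

After Sep 1: 222 on hand, pool $3,108.00 (≈ $14.0000 each)
After Sep 2: 323 on hand, pool $4,421.00 (≈ $13.6873 each)
Sep 4, sell 153: 153/323 × $4,421.00 → $2,094.15
After Sep 5: 523 on hand, pool $6,915.85 (≈ $13.2234 each)
Sep 6, sell 422: 422/523 × $6,915.85 → $5,580.28
After Sep 7: 204 on hand, pool $2,159.57 (≈ $10.5861 each)
After Sep 8: 393 on hand, pool $4,238.57 (≈ $10.7852 each)
Sep 9, sell 284: 284/393 × $4,238.57 → $3,062.98
After Sep 10: 470 on hand, pool $3,341.59 (≈ $7.1098 each)
After Sep 11: 554 on hand, pool $3,509.59 (≈ $6.3350 each)
Sep 12, sell 284: 284/554 × $3,509.59 → $1,799.14
Total COGS = $2,094.15 + $5,580.28 + $3,062.98 + $1,799.14 = $12,536.55
Ending inventory (cost pool remaining) = $1,710.45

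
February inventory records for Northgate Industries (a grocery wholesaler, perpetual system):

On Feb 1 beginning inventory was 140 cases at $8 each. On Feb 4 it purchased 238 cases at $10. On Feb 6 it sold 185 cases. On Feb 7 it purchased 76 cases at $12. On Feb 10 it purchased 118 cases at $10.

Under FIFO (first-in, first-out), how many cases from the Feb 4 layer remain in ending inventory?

193

Feb 6, 185 sold [FIFO — oldest first]: 140 @ $8 + 45 @ $10 = $1,570
Ending inventory: 193 @ $10 + 76 @ $12 + 118 @ $10 = $4,022
Check: goods available $5,592 = COGS $1,570 + ending $4,022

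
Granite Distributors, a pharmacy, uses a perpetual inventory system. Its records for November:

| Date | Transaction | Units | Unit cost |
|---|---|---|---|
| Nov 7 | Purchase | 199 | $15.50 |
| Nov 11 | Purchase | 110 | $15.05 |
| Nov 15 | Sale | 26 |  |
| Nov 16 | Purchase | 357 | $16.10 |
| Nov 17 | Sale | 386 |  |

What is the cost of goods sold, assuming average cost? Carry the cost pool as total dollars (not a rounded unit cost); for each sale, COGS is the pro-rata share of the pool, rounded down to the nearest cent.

After Nov 7: 199 on hand, pool $3,084.50 (≈ $15.5000 each)
After Nov 11: 309 on hand, pool $4,740.00 (≈ $15.3398 each)
Nov 15, sell 26: 26/309 × $4,740.00 → $398.83
After Nov 16: 640 on hand, pool $10,088.87 (≈ $15.7639 each)
Nov 17, sell 386: 386/640 × $10,088.87 → $6,084.84
Total COGS = $398.83 + $6,084.84 = $6,483.67
Ending inventory (cost pool remaining) = $4,004.03

COGS = $6,483.67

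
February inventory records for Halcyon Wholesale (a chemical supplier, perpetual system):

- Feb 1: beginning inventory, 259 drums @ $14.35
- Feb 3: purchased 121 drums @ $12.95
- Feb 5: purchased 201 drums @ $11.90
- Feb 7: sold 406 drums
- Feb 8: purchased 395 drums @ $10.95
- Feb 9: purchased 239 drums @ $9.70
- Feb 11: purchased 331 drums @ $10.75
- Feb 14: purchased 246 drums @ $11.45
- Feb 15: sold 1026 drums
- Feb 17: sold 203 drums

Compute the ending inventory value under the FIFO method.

Feb 7, 406 sold [FIFO — oldest first]: 259 @ $14.35 + 121 @ $12.95 + 26 @ $11.90 = $5,593.00
Feb 15, 1026 sold [FIFO — oldest first]: 175 @ $11.90 + 395 @ $10.95 + 239 @ $9.70 + 217 @ $10.75 = $11,058.80
Feb 17, 203 sold [FIFO — oldest first]: 114 @ $10.75 + 89 @ $11.45 = $2,244.55
Total COGS = $5,593.00 + $11,058.80 + $2,244.55 = $18,896.35
Ending inventory: 157 @ $11.45 = $1,797.65
Check: goods available $20,694.00 = COGS $18,896.35 + ending $1,797.65

Ending inventory = $1,797.65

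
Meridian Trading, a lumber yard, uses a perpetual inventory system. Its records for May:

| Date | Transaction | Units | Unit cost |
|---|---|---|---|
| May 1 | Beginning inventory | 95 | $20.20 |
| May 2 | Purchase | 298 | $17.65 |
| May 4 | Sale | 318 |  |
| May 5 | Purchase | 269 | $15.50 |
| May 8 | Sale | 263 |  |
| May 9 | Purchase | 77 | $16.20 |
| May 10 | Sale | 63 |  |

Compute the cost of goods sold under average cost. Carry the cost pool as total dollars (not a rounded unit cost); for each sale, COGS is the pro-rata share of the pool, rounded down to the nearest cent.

COGS = $11,061.31

After May 1: 95 on hand, pool $1,919.00 (≈ $20.2000 each)
After May 2: 393 on hand, pool $7,178.70 (≈ $18.2664 each)
May 4, sell 318: 318/393 × $7,178.70 → $5,808.71
After May 5: 344 on hand, pool $5,539.49 (≈ $16.1032 each)
May 8, sell 263: 263/344 × $5,539.49 → $4,235.13
After May 9: 158 on hand, pool $2,551.76 (≈ $16.1504 each)
May 10, sell 63: 63/158 × $2,551.76 → $1,017.47
Total COGS = $5,808.71 + $4,235.13 + $1,017.47 = $11,061.31
Ending inventory (cost pool remaining) = $1,534.29
Check: goods available $12,595.60 = COGS $11,061.31 + ending $1,534.29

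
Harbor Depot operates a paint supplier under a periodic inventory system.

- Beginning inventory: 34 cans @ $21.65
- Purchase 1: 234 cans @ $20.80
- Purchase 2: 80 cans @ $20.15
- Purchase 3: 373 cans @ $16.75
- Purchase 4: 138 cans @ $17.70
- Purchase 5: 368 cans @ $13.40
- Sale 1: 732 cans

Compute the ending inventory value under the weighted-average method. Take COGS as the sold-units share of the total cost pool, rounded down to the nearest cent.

Sale 1, sell 732: 732/1227 × $20,836.85 → $12,430.78
Ending inventory (cost pool remaining) = $8,406.07
Check: goods available $20,836.85 = COGS $12,430.78 + ending $8,406.07

Ending inventory = $8,406.07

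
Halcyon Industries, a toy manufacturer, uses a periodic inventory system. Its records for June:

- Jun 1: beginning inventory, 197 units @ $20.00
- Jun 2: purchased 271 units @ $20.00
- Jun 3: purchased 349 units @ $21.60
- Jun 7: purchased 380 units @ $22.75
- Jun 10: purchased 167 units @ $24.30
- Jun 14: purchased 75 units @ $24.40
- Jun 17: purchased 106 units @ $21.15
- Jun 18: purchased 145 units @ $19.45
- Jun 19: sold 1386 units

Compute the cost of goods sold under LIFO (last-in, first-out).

Jun 19, 1386 sold [LIFO — newest first]: 145 @ $19.45 + 106 @ $21.15 + 75 @ $24.40 + 167 @ $24.30 + 380 @ $22.75 + 349 @ $21.60 + 164 @ $20.00 = $30,413.65
Ending inventory: 197 @ $20.00 + 107 @ $20.00 = $6,080.00

COGS = $30,413.65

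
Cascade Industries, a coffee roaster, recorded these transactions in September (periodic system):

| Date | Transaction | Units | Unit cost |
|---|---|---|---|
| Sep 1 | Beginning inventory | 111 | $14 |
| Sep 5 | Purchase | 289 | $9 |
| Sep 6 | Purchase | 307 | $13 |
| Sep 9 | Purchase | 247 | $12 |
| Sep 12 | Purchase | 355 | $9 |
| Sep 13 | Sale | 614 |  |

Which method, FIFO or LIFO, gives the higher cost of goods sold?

FIFO COGS: 111 @ $14 + 289 @ $9 + 214 @ $13 = $6,937
LIFO COGS: 355 @ $9 + 247 @ $12 + 12 @ $13 = $6,315

FIFO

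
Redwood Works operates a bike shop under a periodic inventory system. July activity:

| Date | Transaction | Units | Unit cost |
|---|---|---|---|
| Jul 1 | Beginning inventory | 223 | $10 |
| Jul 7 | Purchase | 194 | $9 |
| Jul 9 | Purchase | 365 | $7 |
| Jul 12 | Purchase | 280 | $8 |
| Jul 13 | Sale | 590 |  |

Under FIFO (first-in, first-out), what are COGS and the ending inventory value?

Jul 13, 590 sold [FIFO — oldest first]: 223 @ $10 + 194 @ $9 + 173 @ $7 = $5,187
Ending inventory: 192 @ $7 + 280 @ $8 = $3,584
Check: goods available $8,771 = COGS $5,187 + ending $3,584

COGS = $5,187; ending inventory = $3,584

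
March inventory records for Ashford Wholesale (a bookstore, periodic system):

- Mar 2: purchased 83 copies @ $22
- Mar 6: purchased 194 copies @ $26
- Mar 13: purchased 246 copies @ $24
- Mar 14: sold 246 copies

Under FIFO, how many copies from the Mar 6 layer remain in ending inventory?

31

Mar 14, 246 sold [FIFO — oldest first]: 83 @ $22 + 163 @ $26 = $6,064
Ending inventory: 31 @ $26 + 246 @ $24 = $6,710
Check: goods available $12,774 = COGS $6,064 + ending $6,710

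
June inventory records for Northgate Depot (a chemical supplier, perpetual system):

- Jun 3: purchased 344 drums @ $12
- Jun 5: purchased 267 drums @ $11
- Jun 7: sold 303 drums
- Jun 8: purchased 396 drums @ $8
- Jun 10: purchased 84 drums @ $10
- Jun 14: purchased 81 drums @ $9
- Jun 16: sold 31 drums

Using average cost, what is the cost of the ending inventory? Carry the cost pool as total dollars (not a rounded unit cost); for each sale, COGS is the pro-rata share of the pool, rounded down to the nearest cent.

After Jun 3: 344 on hand, pool $4,128.00 (≈ $12.0000 each)
After Jun 5: 611 on hand, pool $7,065.00 (≈ $11.5630 each)
Jun 7, sell 303: 303/611 × $7,065.00 → $3,503.59
After Jun 8: 704 on hand, pool $6,729.41 (≈ $9.5588 each)
After Jun 10: 788 on hand, pool $7,569.41 (≈ $9.6059 each)
After Jun 14: 869 on hand, pool $8,298.41 (≈ $9.5494 each)
Jun 16, sell 31: 31/869 × $8,298.41 → $296.03
Total COGS = $3,503.59 + $296.03 = $3,799.62
Ending inventory (cost pool remaining) = $8,002.38

Ending inventory = $8,002.38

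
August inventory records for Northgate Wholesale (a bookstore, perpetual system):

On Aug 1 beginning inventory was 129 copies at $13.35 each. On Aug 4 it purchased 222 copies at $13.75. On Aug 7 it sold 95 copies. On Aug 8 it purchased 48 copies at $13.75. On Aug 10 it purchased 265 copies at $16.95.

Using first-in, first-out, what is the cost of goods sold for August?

COGS = $1,268.25

Aug 7, 95 sold [FIFO — oldest first]: 95 @ $13.35 = $1,268.25
Ending inventory: 34 @ $13.35 + 222 @ $13.75 + 48 @ $13.75 + 265 @ $16.95 = $8,658.15
Check: goods available $9,926.40 = COGS $1,268.25 + ending $8,658.15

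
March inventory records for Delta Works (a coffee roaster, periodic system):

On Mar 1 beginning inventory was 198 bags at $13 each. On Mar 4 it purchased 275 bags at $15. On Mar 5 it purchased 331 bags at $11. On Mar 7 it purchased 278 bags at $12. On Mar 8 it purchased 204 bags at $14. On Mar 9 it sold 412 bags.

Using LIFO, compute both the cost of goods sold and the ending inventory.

COGS = $5,352; ending inventory = $11,180

Mar 9, 412 sold [LIFO — newest first]: 204 @ $14 + 208 @ $12 = $5,352
Ending inventory: 198 @ $13 + 275 @ $15 + 331 @ $11 + 70 @ $12 = $11,180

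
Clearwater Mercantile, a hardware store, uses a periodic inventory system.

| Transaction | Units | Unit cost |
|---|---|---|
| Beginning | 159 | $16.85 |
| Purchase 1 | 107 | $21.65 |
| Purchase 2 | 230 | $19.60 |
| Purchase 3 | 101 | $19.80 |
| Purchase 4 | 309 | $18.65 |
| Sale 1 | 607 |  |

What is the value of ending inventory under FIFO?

Sale 1 (607) [FIFO — oldest first]: 159 @ $16.85 + 107 @ $21.65 + 230 @ $19.60 + 101 @ $19.80 + 10 @ $18.65 = $11,690.00
Ending inventory: 299 @ $18.65 = $5,576.35
Check: goods available $17,266.35 = COGS $11,690.00 + ending $5,576.35

Ending inventory = $5,576.35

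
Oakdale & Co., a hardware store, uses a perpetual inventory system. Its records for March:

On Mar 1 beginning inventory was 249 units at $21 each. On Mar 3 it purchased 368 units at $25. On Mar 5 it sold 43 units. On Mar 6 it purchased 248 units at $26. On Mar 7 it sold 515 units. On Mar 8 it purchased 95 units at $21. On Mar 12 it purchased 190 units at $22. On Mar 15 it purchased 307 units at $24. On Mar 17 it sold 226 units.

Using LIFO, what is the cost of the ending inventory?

Mar 5, 43 sold [LIFO — newest first]: 43 @ $25 = $1,075
Mar 7, 515 sold [LIFO — newest first]: 248 @ $26 + 267 @ $25 = $13,123
Mar 17, 226 sold [LIFO — newest first]: 226 @ $24 = $5,424
Total COGS = $1,075 + $13,123 + $5,424 = $19,622
Ending inventory: 249 @ $21 + 58 @ $25 + 95 @ $21 + 190 @ $22 + 81 @ $24 = $14,798

Ending inventory = $14,798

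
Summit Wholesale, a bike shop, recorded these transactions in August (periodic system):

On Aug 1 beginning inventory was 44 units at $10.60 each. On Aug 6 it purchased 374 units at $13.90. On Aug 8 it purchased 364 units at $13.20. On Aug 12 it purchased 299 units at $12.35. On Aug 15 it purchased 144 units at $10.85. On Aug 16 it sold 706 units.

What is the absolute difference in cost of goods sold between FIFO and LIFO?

FIFO COGS: 44 @ $10.60 + 374 @ $13.90 + 288 @ $13.20 = $9,466.60
LIFO COGS: 144 @ $10.85 + 299 @ $12.35 + 263 @ $13.20 = $8,726.65
Difference = |$9,466.60 − $8,726.65| = $739.95

$739.95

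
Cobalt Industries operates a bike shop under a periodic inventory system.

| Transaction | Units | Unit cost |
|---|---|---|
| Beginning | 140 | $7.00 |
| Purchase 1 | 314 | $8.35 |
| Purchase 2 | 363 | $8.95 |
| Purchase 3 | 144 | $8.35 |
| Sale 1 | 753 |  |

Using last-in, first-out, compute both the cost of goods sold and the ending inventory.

Sale 1 (753) [LIFO — newest first]: 144 @ $8.35 + 363 @ $8.95 + 246 @ $8.35 = $6,505.35
Ending inventory: 140 @ $7.00 + 68 @ $8.35 = $1,547.80

COGS = $6,505.35; ending inventory = $1,547.80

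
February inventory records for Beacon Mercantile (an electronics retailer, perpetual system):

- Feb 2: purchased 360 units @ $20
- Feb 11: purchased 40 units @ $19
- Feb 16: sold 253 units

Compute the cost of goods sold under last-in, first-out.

Feb 16, 253 sold [LIFO — newest first]: 40 @ $19 + 213 @ $20 = $5,020
Ending inventory: 147 @ $20 = $2,940

COGS = $5,020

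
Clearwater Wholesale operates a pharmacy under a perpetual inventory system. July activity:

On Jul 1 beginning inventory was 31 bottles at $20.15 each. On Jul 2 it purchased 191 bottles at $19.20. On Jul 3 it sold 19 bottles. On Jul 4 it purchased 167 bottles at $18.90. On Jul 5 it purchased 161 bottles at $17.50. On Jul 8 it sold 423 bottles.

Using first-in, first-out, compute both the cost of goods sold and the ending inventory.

Jul 3, 19 sold [FIFO — oldest first]: 19 @ $20.15 = $382.85
Jul 8, 423 sold [FIFO — oldest first]: 12 @ $20.15 + 191 @ $19.20 + 167 @ $18.90 + 53 @ $17.50 = $7,992.80
Total COGS = $382.85 + $7,992.80 = $8,375.65
Ending inventory: 108 @ $17.50 = $1,890.00
Check: goods available $10,265.65 = COGS $8,375.65 + ending $1,890.00

COGS = $8,375.65; ending inventory = $1,890.00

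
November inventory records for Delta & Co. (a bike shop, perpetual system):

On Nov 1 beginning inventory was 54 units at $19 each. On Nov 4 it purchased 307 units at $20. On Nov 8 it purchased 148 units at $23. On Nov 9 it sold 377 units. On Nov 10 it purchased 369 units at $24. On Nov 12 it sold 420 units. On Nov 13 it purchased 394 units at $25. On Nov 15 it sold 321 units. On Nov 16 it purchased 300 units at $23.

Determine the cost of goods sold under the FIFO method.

Nov 9, 377 sold [FIFO — oldest first]: 54 @ $19 + 307 @ $20 + 16 @ $23 = $7,534
Nov 12, 420 sold [FIFO — oldest first]: 132 @ $23 + 288 @ $24 = $9,948
Nov 15, 321 sold [FIFO — oldest first]: 81 @ $24 + 240 @ $25 = $7,944
Total COGS = $7,534 + $9,948 + $7,944 = $25,426
Ending inventory: 154 @ $25 + 300 @ $23 = $10,750

COGS = $25,426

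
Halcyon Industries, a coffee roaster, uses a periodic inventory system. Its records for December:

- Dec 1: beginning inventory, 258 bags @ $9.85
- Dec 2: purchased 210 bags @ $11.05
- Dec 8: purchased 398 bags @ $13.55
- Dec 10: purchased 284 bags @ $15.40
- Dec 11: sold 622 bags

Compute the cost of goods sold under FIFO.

Dec 11, 622 sold [FIFO — oldest first]: 258 @ $9.85 + 210 @ $11.05 + 154 @ $13.55 = $6,948.50
Ending inventory: 244 @ $13.55 + 284 @ $15.40 = $7,679.80

COGS = $6,948.50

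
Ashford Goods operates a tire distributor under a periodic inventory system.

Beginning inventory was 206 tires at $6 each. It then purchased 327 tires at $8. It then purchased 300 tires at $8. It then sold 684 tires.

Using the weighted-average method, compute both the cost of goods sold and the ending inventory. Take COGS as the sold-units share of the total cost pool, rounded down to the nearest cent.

COGS = $5,133.69; ending inventory = $1,118.31

Sale 1, sell 684: 684/833 × $6,252.00 → $5,133.69
Ending inventory (cost pool remaining) = $1,118.31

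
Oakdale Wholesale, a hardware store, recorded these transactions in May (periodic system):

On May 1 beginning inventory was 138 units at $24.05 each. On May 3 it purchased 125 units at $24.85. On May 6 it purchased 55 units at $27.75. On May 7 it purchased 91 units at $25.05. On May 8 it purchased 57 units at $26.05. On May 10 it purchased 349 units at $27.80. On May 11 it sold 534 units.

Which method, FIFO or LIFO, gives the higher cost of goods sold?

FIFO COGS: 138 @ $24.05 + 125 @ $24.85 + 55 @ $27.75 + 91 @ $25.05 + 57 @ $26.05 + 68 @ $27.80 = $13,606.20
LIFO COGS: 349 @ $27.80 + 57 @ $26.05 + 91 @ $25.05 + 37 @ $27.75 = $14,493.35

LIFO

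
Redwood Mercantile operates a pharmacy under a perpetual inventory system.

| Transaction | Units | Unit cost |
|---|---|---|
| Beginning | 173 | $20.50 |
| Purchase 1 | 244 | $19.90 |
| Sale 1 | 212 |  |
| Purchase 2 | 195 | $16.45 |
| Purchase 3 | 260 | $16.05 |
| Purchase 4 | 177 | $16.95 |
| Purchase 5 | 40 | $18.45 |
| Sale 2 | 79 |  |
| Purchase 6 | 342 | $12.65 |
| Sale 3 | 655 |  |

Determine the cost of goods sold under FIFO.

COGS = $17,037.15

Sale 1 (212) [FIFO — oldest first]: 173 @ $20.50 + 39 @ $19.90 = $4,322.60
Sale 2 (79) [FIFO — oldest first]: 79 @ $19.90 = $1,572.10
Sale 3 (655) [FIFO — oldest first]: 126 @ $19.90 + 195 @ $16.45 + 260 @ $16.05 + 74 @ $16.95 = $11,142.45
Total COGS = $4,322.60 + $1,572.10 + $11,142.45 = $17,037.15
Ending inventory: 103 @ $16.95 + 40 @ $18.45 + 342 @ $12.65 = $6,810.15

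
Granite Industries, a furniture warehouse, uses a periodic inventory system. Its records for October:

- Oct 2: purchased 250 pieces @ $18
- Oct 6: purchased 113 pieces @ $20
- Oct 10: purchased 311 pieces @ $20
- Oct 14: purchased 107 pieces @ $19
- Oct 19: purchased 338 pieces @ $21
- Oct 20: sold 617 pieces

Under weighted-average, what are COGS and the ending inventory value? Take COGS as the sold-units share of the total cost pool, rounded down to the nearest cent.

Oct 20, sell 617: 617/1119 × $22,111.00 → $12,191.67
Ending inventory (cost pool remaining) = $9,919.33
Check: goods available $22,111.00 = COGS $12,191.67 + ending $9,919.33

COGS = $12,191.67; ending inventory = $9,919.33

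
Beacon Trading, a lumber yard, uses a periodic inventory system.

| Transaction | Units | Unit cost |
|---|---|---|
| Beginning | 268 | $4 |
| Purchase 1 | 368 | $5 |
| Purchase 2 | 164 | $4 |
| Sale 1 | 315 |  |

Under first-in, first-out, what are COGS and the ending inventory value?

COGS = $1,307; ending inventory = $2,261

Sale 1 (315) [FIFO — oldest first]: 268 @ $4 + 47 @ $5 = $1,307
Ending inventory: 321 @ $5 + 164 @ $4 = $2,261
Check: goods available $3,568 = COGS $1,307 + ending $2,261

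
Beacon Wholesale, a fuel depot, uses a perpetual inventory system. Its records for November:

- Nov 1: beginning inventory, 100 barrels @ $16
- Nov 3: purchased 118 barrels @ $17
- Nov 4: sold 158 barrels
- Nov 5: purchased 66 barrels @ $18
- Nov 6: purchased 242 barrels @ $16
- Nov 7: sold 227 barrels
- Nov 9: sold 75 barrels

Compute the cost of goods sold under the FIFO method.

COGS = $7,610

Nov 4, 158 sold [FIFO — oldest first]: 100 @ $16 + 58 @ $17 = $2,586
Nov 7, 227 sold [FIFO — oldest first]: 60 @ $17 + 66 @ $18 + 101 @ $16 = $3,824
Nov 9, 75 sold [FIFO — oldest first]: 75 @ $16 = $1,200
Total COGS = $2,586 + $3,824 + $1,200 = $7,610
Ending inventory: 66 @ $16 = $1,056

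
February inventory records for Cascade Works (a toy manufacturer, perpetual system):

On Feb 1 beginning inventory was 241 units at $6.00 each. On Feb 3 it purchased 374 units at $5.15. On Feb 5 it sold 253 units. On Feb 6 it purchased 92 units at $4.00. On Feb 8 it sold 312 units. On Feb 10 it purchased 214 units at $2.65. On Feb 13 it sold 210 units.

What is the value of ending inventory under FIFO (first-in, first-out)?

Feb 5, 253 sold [FIFO — oldest first]: 241 @ $6.00 + 12 @ $5.15 = $1,507.80
Feb 8, 312 sold [FIFO — oldest first]: 312 @ $5.15 = $1,606.80
Feb 13, 210 sold [FIFO — oldest first]: 50 @ $5.15 + 92 @ $4.00 + 68 @ $2.65 = $805.70
Total COGS = $1,507.80 + $1,606.80 + $805.70 = $3,920.30
Ending inventory: 146 @ $2.65 = $386.90

Ending inventory = $386.90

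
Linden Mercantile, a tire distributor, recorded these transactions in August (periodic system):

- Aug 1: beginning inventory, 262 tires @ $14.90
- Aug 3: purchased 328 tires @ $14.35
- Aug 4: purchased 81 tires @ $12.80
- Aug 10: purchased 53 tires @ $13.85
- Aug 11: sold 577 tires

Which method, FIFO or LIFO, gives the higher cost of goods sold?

FIFO

FIFO COGS: 262 @ $14.90 + 315 @ $14.35 = $8,424.05
LIFO COGS: 53 @ $13.85 + 81 @ $12.80 + 328 @ $14.35 + 115 @ $14.90 = $8,191.15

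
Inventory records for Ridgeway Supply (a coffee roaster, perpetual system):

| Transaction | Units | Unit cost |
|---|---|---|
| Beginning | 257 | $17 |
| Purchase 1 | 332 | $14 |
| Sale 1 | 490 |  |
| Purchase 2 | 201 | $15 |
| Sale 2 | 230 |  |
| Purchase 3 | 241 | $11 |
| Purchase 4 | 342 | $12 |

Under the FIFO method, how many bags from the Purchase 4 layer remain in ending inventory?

Sale 1 (490) [FIFO — oldest first]: 257 @ $17 + 233 @ $14 = $7,631
Sale 2 (230) [FIFO — oldest first]: 99 @ $14 + 131 @ $15 = $3,351
Total COGS = $7,631 + $3,351 = $10,982
Ending inventory: 70 @ $15 + 241 @ $11 + 342 @ $12 = $7,805
Check: goods available $18,787 = COGS $10,982 + ending $7,805

342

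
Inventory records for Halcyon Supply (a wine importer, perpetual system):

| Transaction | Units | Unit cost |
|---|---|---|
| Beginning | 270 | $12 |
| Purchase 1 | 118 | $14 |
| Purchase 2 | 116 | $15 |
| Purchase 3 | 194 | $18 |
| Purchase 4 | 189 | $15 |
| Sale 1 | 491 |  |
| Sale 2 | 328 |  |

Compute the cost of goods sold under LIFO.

Sale 1 (491) [LIFO — newest first]: 189 @ $15 + 194 @ $18 + 108 @ $15 = $7,947
Sale 2 (328) [LIFO — newest first]: 8 @ $15 + 118 @ $14 + 202 @ $12 = $4,196
Total COGS = $7,947 + $4,196 = $12,143
Ending inventory: 68 @ $12 = $816
Check: goods available $12,959 = COGS $12,143 + ending $816

COGS = $12,143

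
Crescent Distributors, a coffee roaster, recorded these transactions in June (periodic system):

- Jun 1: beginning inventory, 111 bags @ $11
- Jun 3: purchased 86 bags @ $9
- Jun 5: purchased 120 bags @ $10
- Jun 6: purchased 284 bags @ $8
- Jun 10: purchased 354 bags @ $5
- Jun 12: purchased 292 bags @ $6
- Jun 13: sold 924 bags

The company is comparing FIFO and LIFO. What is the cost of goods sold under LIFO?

COGS = $5,746

FIFO COGS: 111 @ $11 + 86 @ $9 + 120 @ $10 + 284 @ $8 + 323 @ $5 = $7,082
LIFO COGS: 292 @ $6 + 354 @ $5 + 278 @ $8 = $5,746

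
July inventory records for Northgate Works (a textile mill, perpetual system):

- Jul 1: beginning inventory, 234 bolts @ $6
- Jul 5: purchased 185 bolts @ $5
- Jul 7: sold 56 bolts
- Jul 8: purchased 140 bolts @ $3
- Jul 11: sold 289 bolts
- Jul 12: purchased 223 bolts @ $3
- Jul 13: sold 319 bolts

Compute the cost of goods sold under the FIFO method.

COGS = $3,064

Jul 7, 56 sold [FIFO — oldest first]: 56 @ $6 = $336
Jul 11, 289 sold [FIFO — oldest first]: 178 @ $6 + 111 @ $5 = $1,623
Jul 13, 319 sold [FIFO — oldest first]: 74 @ $5 + 140 @ $3 + 105 @ $3 = $1,105
Total COGS = $336 + $1,623 + $1,105 = $3,064
Ending inventory: 118 @ $3 = $354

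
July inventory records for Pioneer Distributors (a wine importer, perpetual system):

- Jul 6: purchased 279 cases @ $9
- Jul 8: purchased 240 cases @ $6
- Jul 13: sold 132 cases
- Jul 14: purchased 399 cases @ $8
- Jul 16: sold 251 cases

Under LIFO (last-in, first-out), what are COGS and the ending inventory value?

COGS = $2,800; ending inventory = $4,343

Jul 13, 132 sold [LIFO — newest first]: 132 @ $6 = $792
Jul 16, 251 sold [LIFO — newest first]: 251 @ $8 = $2,008
Total COGS = $792 + $2,008 = $2,800
Ending inventory: 279 @ $9 + 108 @ $6 + 148 @ $8 = $4,343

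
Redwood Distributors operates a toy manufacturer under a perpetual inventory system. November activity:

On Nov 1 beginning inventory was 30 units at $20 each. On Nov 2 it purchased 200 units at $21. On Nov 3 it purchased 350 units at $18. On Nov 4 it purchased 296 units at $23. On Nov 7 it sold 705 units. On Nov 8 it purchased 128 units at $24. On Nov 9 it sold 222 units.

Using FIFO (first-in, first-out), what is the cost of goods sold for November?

COGS = $19,132

Nov 7, 705 sold [FIFO — oldest first]: 30 @ $20 + 200 @ $21 + 350 @ $18 + 125 @ $23 = $13,975
Nov 9, 222 sold [FIFO — oldest first]: 171 @ $23 + 51 @ $24 = $5,157
Total COGS = $13,975 + $5,157 = $19,132
Ending inventory: 77 @ $24 = $1,848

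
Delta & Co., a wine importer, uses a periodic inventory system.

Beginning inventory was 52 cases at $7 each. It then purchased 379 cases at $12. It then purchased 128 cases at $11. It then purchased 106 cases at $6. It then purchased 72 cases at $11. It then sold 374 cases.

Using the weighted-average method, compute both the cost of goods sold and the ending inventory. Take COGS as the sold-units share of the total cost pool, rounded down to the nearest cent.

COGS = $3,931.82; ending inventory = $3,816.18

Sale 1, sell 374: 374/737 × $7,748.00 → $3,931.82
Ending inventory (cost pool remaining) = $3,816.18
Check: goods available $7,748.00 = COGS $3,931.82 + ending $3,816.18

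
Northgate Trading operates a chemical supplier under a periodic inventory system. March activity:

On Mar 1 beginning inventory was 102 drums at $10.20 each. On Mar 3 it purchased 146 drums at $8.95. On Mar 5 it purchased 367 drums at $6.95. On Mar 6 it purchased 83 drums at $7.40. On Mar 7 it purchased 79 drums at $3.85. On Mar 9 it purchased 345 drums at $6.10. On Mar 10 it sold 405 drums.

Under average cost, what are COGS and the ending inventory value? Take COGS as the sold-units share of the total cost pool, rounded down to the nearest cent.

COGS = $2,859.04; ending inventory = $5,061.56

Mar 10, sell 405: 405/1122 × $7,920.60 → $2,859.04
Ending inventory (cost pool remaining) = $5,061.56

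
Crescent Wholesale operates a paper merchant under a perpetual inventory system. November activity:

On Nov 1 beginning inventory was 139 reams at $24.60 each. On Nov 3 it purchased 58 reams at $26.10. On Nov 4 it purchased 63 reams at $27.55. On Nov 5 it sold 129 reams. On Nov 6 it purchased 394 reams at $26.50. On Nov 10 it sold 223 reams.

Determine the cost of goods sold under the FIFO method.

Nov 5, 129 sold [FIFO — oldest first]: 129 @ $24.60 = $3,173.40
Nov 10, 223 sold [FIFO — oldest first]: 10 @ $24.60 + 58 @ $26.10 + 63 @ $27.55 + 92 @ $26.50 = $5,933.45
Total COGS = $3,173.40 + $5,933.45 = $9,106.85
Ending inventory: 302 @ $26.50 = $8,003.00

COGS = $9,106.85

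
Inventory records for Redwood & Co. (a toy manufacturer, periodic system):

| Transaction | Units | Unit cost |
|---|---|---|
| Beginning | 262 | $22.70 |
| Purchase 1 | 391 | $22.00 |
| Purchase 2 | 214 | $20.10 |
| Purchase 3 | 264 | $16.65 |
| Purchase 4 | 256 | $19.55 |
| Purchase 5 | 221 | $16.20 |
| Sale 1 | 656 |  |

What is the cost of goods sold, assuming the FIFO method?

COGS = $14,609.70

Sale 1 (656) [FIFO — oldest first]: 262 @ $22.70 + 391 @ $22.00 + 3 @ $20.10 = $14,609.70
Ending inventory: 211 @ $20.10 + 264 @ $16.65 + 256 @ $19.55 + 221 @ $16.20 = $17,221.70
Check: goods available $31,831.40 = COGS $14,609.70 + ending $17,221.70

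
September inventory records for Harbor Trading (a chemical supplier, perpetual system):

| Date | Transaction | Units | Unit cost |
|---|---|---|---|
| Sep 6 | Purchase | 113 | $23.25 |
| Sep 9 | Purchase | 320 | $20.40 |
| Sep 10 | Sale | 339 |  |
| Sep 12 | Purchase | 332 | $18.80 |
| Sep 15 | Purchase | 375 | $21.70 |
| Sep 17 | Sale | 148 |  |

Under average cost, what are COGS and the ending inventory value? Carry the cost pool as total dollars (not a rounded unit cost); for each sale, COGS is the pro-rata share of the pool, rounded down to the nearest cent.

COGS = $10,191.77; ending inventory = $13,342.58

After Sep 6: 113 on hand, pool $2,627.25 (≈ $23.2500 each)
After Sep 9: 433 on hand, pool $9,155.25 (≈ $21.1438 each)
Sep 10, sell 339: 339/433 × $9,155.25 → $7,167.73
After Sep 12: 426 on hand, pool $8,229.12 (≈ $19.3172 each)
After Sep 15: 801 on hand, pool $16,366.62 (≈ $20.4327 each)
Sep 17, sell 148: 148/801 × $16,366.62 → $3,024.04
Total COGS = $7,167.73 + $3,024.04 = $10,191.77
Ending inventory (cost pool remaining) = $13,342.58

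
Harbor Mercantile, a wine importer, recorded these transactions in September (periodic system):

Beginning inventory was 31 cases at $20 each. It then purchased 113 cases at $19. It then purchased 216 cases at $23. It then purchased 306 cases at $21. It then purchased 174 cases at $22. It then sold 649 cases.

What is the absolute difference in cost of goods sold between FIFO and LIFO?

$337

FIFO COGS: 31 @ $20 + 113 @ $19 + 216 @ $23 + 289 @ $21 = $13,804
LIFO COGS: 174 @ $22 + 306 @ $21 + 169 @ $23 = $14,141
Difference = |$13,804 − $14,141| = $337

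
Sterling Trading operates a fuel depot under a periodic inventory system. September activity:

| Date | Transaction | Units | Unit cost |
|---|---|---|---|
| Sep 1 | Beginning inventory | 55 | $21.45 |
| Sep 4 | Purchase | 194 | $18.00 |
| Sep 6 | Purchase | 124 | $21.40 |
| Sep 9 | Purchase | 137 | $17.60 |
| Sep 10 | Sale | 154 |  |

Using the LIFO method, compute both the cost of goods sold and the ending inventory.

Sep 10, 154 sold [LIFO — newest first]: 137 @ $17.60 + 17 @ $21.40 = $2,775.00
Ending inventory: 55 @ $21.45 + 194 @ $18.00 + 107 @ $21.40 = $6,961.55

COGS = $2,775.00; ending inventory = $6,961.55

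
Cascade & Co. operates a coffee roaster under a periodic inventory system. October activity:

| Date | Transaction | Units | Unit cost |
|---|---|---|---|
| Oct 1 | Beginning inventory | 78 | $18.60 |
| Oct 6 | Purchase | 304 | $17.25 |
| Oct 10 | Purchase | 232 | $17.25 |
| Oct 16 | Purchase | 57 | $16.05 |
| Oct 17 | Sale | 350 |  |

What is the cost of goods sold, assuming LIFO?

COGS = $5,969.10

Oct 17, 350 sold [LIFO — newest first]: 57 @ $16.05 + 232 @ $17.25 + 61 @ $17.25 = $5,969.10
Ending inventory: 78 @ $18.60 + 243 @ $17.25 = $5,642.55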